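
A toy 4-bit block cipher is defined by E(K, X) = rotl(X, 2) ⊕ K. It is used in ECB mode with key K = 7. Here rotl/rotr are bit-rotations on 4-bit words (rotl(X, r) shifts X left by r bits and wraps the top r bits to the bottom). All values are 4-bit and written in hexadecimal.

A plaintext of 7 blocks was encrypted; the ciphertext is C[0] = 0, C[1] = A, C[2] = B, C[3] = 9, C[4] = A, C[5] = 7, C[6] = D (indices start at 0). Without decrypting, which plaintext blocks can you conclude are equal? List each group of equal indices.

ECB encrypts each block independently with the same key, so equal ciphertext blocks imply equal plaintext blocks.
C[1] = C[4] = A, so P[1] = P[4].

P[1] = P[4]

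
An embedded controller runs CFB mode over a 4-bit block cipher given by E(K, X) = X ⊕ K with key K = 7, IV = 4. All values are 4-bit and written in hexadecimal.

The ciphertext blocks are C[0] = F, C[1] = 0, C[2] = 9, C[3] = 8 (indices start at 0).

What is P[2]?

P[2] = E

CFB decryption: P_i = C_i ⊕ E(K, C_{i−1}), with C_{−1} = IV.
P[2]: E(K, 0) = 7; 9 ⊕ 7 = E.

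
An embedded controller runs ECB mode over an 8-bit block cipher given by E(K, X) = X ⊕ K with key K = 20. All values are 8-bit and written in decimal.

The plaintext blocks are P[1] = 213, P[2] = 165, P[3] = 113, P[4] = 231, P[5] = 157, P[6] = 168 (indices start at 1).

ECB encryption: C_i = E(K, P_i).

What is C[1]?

C[1] = 193

C[1]: E(K, 213) = 193.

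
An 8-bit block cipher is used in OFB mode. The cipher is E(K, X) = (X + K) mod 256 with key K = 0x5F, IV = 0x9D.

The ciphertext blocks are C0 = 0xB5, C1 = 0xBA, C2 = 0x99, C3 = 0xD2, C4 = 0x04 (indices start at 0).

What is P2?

OFB decryption: S_i = E(K, S_{i−1}) with S_{−1} = IV; P_i = C_i ⊕ S_i.
P0: S = E(K, 0x9D) = 0xFC; 0xB5 ⊕ 0xFC = 0x49.
P1: S = E(K, 0xFC) = 0x5B; 0xBA ⊕ 0x5B = 0xE1.
P2: S = E(K, 0x5B) = 0xBA; 0x99 ⊕ 0xBA = 0x23.

P2 = 0x23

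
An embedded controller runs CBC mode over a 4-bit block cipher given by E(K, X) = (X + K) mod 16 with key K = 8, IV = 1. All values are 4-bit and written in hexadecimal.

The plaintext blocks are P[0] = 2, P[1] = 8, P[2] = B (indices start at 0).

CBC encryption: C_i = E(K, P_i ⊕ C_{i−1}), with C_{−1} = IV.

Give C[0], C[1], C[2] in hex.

C[0] = B, C[1] = B, C[2] = 8

C[0]: P[0] ⊕ 1 = 3; E(K, 3) = B.
C[1]: P[1] ⊕ B = 3; E(K, 3) = B.
C[2]: P[2] ⊕ B = 0; E(K, 0) = 8.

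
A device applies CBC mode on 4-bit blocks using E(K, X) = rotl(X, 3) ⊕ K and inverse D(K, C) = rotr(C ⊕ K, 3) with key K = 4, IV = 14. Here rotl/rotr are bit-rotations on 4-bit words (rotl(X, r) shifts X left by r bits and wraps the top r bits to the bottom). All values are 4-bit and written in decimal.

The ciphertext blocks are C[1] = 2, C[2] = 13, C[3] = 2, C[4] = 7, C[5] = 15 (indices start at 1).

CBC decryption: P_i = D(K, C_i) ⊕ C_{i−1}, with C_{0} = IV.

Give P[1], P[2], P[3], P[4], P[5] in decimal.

P[1] = 2, P[2] = 1, P[3] = 1, P[4] = 4, P[5] = 0

P[1]: D(K, 2) = 12; 12 ⊕ 14 = 2.
P[2]: D(K, 13) = 3; 3 ⊕ 2 = 1.
P[3]: D(K, 2) = 12; 12 ⊕ 13 = 1.
P[4]: D(K, 7) = 6; 6 ⊕ 2 = 4.
P[5]: D(K, 15) = 7; 7 ⊕ 7 = 0.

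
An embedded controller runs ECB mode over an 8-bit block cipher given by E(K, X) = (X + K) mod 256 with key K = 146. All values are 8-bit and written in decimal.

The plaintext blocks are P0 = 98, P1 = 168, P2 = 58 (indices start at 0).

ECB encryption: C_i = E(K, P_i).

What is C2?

C2 = 204

C2: E(K, 58) = 204.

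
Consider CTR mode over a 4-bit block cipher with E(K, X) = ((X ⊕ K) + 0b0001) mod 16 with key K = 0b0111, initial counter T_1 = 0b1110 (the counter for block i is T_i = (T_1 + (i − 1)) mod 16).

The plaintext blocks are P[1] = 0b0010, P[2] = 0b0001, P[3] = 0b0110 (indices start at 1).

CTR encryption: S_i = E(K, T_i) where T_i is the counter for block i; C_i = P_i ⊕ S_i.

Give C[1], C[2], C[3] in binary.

C[1]: T = 0b1110, S = E(K, T) = 0b1010; 0b0010 ⊕ 0b1010 = 0b1000.
C[2]: T = 0b1111, S = E(K, T) = 0b1001; 0b0001 ⊕ 0b1001 = 0b1000.
C[3]: T = 0b0000, S = E(K, T) = 0b1000; 0b0110 ⊕ 0b1000 = 0b1110.

C[1] = 0b1000, C[2] = 0b1000, C[3] = 0b1110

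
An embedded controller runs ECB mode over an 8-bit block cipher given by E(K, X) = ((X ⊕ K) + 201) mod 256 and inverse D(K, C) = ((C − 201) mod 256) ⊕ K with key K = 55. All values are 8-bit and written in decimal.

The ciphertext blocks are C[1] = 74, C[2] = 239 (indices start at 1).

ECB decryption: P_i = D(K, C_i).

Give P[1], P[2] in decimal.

P[1]: D(K, 74) = 182.
P[2]: D(K, 239) = 17.

P[1] = 182, P[2] = 17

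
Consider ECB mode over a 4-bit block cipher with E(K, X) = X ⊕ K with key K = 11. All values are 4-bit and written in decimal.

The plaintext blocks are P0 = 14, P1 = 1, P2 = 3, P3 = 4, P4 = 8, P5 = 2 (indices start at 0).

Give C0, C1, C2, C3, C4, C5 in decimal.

C0 = 5, C1 = 10, C2 = 8, C3 = 15, C4 = 3, C5 = 9

ECB encryption: C_i = E(K, P_i).
C0: E(K, 14) = 5.
C1: E(K, 1) = 10.
C2: E(K, 3) = 8.
C3: E(K, 4) = 15.
C4: E(K, 8) = 3.
C5: E(K, 2) = 9.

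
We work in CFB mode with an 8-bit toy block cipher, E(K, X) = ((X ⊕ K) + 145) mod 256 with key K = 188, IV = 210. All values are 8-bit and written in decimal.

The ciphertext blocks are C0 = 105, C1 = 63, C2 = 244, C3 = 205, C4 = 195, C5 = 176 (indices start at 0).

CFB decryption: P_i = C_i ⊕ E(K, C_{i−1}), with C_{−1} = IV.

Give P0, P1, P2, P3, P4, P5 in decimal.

P0 = 150, P1 = 89, P2 = 224, P3 = 20, P4 = 193, P5 = 160

P0: E(K, 210) = 255; 105 ⊕ 255 = 150.
P1: E(K, 105) = 102; 63 ⊕ 102 = 89.
P2: E(K, 63) = 20; 244 ⊕ 20 = 224.
P3: E(K, 244) = 217; 205 ⊕ 217 = 20.
P4: E(K, 205) = 2; 195 ⊕ 2 = 193.
P5: E(K, 195) = 16; 176 ⊕ 16 = 160.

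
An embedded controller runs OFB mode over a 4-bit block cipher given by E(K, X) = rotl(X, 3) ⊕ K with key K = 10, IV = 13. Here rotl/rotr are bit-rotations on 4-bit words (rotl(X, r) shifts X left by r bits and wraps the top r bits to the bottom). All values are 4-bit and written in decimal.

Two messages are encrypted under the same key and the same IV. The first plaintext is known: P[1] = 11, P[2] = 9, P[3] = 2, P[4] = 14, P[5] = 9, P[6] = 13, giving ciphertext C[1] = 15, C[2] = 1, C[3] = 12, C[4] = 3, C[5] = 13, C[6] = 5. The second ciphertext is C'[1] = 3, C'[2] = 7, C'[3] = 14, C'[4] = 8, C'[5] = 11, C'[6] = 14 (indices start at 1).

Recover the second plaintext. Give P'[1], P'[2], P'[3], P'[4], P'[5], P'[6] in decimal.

In OFB with a reused IV, both messages share the same keystream S_i, so C_i ⊕ C'_i = P_i ⊕ P'_i and thus P'_i = P_i ⊕ C_i ⊕ C'_i.
P'[1]: 11 ⊕ 15 ⊕ 3 = 7.
P'[2]: 9 ⊕ 1 ⊕ 7 = 15.
P'[3]: 2 ⊕ 12 ⊕ 14 = 0.
P'[4]: 14 ⊕ 3 ⊕ 8 = 5.
P'[5]: 9 ⊕ 13 ⊕ 11 = 15.
P'[6]: 13 ⊕ 5 ⊕ 14 = 6.

P'[1] = 7, P'[2] = 15, P'[3] = 0, P'[4] = 5, P'[5] = 15, P'[6] = 6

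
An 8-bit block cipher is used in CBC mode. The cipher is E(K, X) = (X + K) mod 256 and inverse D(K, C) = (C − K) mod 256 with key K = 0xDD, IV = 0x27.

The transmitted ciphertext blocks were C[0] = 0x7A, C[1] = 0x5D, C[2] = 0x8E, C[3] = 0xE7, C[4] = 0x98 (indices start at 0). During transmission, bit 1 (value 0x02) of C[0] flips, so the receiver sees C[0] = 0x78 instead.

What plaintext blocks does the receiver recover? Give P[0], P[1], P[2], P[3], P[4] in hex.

CBC decryption: P_i = D(K, C_i) ⊕ C_{i−1}, with C_{−1} = IV.
Only C[0] changed, to 0x78. In CBC, a change in C_i garbles P_i and flips the same bit in P_{i+1}. Decrypting the received ciphertext:
P[0]: D(K, 0x78) = 0x9B; 0x9B ⊕ 0x27 = 0xBC.
P[1]: D(K, 0x5D) = 0x80; 0x80 ⊕ 0x78 = 0xF8.
P[2]: D(K, 0x8E) = 0xB1; 0xB1 ⊕ 0x5D = 0xEC.
P[3]: D(K, 0xE7) = 0x0A; 0x0A ⊕ 0x8E = 0x84.
P[4]: D(K, 0x98) = 0xBB; 0xBB ⊕ 0xE7 = 0x5C.
Blocks that differ from the original plaintext: P[0], P[1].

P[0] = 0xBC, P[1] = 0xF8, P[2] = 0xEC, P[3] = 0x84, P[4] = 0x5C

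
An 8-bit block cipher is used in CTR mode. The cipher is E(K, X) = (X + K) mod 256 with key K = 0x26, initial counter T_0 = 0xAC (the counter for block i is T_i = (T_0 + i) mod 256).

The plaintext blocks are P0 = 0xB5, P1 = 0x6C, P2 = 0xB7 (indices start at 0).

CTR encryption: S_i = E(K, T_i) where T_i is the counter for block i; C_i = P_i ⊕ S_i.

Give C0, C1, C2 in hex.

C0 = 0x67, C1 = 0xBF, C2 = 0x63

C0: T = 0xAC, S = E(K, T) = 0xD2; 0xB5 ⊕ 0xD2 = 0x67.
C1: T = 0xAD, S = E(K, T) = 0xD3; 0x6C ⊕ 0xD3 = 0xBF.
C2: T = 0xAE, S = E(K, T) = 0xD4; 0xB7 ⊕ 0xD4 = 0x63.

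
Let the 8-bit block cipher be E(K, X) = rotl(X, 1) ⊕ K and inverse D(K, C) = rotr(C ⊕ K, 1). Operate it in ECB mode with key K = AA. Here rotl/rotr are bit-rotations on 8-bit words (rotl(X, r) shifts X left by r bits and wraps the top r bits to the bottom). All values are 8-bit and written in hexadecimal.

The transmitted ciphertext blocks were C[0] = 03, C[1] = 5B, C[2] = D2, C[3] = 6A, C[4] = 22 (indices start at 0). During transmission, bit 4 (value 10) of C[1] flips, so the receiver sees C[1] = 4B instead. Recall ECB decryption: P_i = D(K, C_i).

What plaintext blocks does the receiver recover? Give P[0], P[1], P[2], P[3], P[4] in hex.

Only C[1] changed, to 4B. In ECB, a change in C_i affects only P_i. Decrypting the received ciphertext:
P[0]: D(K, 03) = D4.
P[1]: D(K, 4B) = F0.
P[2]: D(K, D2) = 3C.
P[3]: D(K, 6A) = 60.
P[4]: D(K, 22) = 44.
Blocks that differ from the original plaintext: P[1].

P[0] = D4, P[1] = F0, P[2] = 3C, P[3] = 60, P[4] = 44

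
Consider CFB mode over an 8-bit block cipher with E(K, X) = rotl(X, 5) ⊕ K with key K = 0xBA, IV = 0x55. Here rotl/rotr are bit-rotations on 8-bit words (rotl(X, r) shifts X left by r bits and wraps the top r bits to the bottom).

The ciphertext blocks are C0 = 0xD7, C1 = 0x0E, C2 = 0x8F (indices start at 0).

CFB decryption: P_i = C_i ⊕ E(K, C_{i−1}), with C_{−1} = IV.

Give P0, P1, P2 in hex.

P0: E(K, 0x55) = 0x10; 0xD7 ⊕ 0x10 = 0xC7.
P1: E(K, 0xD7) = 0x40; 0x0E ⊕ 0x40 = 0x4E.
P2: E(K, 0x0E) = 0x7B; 0x8F ⊕ 0x7B = 0xF4.

P0 = 0xC7, P1 = 0x4E, P2 = 0xF4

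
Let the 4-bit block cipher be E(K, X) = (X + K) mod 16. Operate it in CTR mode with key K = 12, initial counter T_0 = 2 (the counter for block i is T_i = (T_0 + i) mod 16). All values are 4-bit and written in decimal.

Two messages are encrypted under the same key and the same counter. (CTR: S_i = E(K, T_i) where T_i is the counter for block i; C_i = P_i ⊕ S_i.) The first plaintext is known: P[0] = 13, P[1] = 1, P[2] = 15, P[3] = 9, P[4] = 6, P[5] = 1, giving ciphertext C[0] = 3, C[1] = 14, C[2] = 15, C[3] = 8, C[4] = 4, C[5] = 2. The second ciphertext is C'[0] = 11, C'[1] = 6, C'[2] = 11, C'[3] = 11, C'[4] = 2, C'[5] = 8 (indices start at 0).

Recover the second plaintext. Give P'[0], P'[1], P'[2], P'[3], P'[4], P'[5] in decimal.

P'[0] = 5, P'[1] = 9, P'[2] = 11, P'[3] = 10, P'[4] = 0, P'[5] = 11

In CTR with a reused counter, both messages share the same keystream S_i, so C_i ⊕ C'_i = P_i ⊕ P'_i and thus P'_i = P_i ⊕ C_i ⊕ C'_i.
P'[0]: 13 ⊕ 3 ⊕ 11 = 5.
P'[1]: 1 ⊕ 14 ⊕ 6 = 9.
P'[2]: 15 ⊕ 15 ⊕ 11 = 11.
P'[3]: 9 ⊕ 8 ⊕ 11 = 10.
P'[4]: 6 ⊕ 4 ⊕ 2 = 0.
P'[5]: 1 ⊕ 2 ⊕ 8 = 11.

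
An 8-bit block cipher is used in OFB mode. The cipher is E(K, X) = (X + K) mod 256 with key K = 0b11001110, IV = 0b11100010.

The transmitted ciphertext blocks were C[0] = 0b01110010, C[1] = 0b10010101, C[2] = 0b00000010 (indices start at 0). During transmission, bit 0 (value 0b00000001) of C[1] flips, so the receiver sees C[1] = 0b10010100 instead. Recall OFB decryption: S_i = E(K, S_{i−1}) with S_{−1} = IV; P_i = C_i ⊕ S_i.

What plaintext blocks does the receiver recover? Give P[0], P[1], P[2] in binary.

Only C[1] changed, to 0b10010100. In OFB, a change in C_i flips the same bit in P_i only; the keystream is unaffected. Decrypting the received ciphertext:
P[0]: S = E(K, 0b11100010) = 0b10110000; 0b01110010 ⊕ 0b10110000 = 0b11000010.
P[1]: S = E(K, 0b10110000) = 0b01111110; 0b10010100 ⊕ 0b01111110 = 0b11101010.
P[2]: S = E(K, 0b01111110) = 0b01001100; 0b00000010 ⊕ 0b01001100 = 0b01001110.
Blocks that differ from the original plaintext: P[1].

P[0] = 0b11000010, P[1] = 0b11101010, P[2] = 0b01001110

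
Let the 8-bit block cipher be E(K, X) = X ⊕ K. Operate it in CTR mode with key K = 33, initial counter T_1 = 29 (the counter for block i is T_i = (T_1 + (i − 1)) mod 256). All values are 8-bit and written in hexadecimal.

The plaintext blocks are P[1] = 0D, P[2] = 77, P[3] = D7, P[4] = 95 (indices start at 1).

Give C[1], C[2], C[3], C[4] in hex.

CTR encryption: S_i = E(K, T_i) where T_i is the counter for block i; C_i = P_i ⊕ S_i.
C[1]: T = 29, S = E(K, T) = 1A; 0D ⊕ 1A = 17.
C[2]: T = 2A, S = E(K, T) = 19; 77 ⊕ 19 = 6E.
C[3]: T = 2B, S = E(K, T) = 18; D7 ⊕ 18 = CF.
C[4]: T = 2C, S = E(K, T) = 1F; 95 ⊕ 1F = 8A.

C[1] = 17, C[2] = 6E, C[3] = CF, C[4] = 8A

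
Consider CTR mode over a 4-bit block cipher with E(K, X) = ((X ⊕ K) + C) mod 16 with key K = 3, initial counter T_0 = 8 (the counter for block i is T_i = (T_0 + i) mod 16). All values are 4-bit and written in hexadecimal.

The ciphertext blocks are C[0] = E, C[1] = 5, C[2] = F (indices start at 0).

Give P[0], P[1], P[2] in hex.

P[0] = 9, P[1] = 3, P[2] = A

CTR decryption: S_i = E(K, T_i) where T_i is the counter for block i; P_i = C_i ⊕ S_i.
P[0]: T = 8, S = E(K, T) = 7; E ⊕ 7 = 9.
P[1]: T = 9, S = E(K, T) = 6; 5 ⊕ 6 = 3.
P[2]: T = A, S = E(K, T) = 5; F ⊕ 5 = A.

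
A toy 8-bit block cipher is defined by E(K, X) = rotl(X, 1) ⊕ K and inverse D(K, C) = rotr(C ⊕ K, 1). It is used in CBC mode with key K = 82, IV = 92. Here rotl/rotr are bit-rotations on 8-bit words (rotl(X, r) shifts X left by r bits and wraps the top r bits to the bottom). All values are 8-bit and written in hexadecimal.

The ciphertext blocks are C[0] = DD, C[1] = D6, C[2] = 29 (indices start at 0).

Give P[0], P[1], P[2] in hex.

P[0] = 3D, P[1] = F7, P[2] = 03

CBC decryption: P_i = D(K, C_i) ⊕ C_{i−1}, with C_{−1} = IV.
P[0]: D(K, DD) = AF; AF ⊕ 92 = 3D.
P[1]: D(K, D6) = 2A; 2A ⊕ DD = F7.
P[2]: D(K, 29) = D5; D5 ⊕ D6 = 03.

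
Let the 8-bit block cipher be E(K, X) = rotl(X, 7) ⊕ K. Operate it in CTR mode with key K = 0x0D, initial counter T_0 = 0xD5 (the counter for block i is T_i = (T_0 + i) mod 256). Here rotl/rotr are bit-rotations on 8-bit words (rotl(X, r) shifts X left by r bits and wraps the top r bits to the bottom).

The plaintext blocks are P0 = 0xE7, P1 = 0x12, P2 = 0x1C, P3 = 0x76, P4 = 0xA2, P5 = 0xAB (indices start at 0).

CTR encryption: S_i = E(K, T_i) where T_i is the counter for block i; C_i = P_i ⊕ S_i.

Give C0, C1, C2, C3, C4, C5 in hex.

C0: T = 0xD5, S = E(K, T) = 0xE7; 0xE7 ⊕ 0xE7 = 0x00.
C1: T = 0xD6, S = E(K, T) = 0x66; 0x12 ⊕ 0x66 = 0x74.
C2: T = 0xD7, S = E(K, T) = 0xE6; 0x1C ⊕ 0xE6 = 0xFA.
C3: T = 0xD8, S = E(K, T) = 0x61; 0x76 ⊕ 0x61 = 0x17.
C4: T = 0xD9, S = E(K, T) = 0xE1; 0xA2 ⊕ 0xE1 = 0x43.
C5: T = 0xDA, S = E(K, T) = 0x60; 0xAB ⊕ 0x60 = 0xCB.

C0 = 0x00, C1 = 0x74, C2 = 0xFA, C3 = 0x17, C4 = 0x43, C5 = 0xCB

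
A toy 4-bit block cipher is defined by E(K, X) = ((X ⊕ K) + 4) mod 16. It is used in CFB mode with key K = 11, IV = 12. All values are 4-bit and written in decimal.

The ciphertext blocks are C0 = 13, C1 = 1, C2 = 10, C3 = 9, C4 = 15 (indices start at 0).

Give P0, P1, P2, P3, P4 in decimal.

P0 = 6, P1 = 11, P2 = 4, P3 = 12, P4 = 9

CFB decryption: P_i = C_i ⊕ E(K, C_{i−1}), with C_{−1} = IV.
P0: E(K, 12) = 11; 13 ⊕ 11 = 6.
P1: E(K, 13) = 10; 1 ⊕ 10 = 11.
P2: E(K, 1) = 14; 10 ⊕ 14 = 4.
P3: E(K, 10) = 5; 9 ⊕ 5 = 12.
P4: E(K, 9) = 6; 15 ⊕ 6 = 9.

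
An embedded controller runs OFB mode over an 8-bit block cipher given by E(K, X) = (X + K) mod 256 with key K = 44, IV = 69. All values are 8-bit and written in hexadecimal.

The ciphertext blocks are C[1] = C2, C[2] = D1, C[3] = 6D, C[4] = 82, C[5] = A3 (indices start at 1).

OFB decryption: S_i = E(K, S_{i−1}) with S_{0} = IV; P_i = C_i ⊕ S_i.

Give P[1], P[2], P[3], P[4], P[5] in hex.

P[1] = 6F, P[2] = 20, P[3] = 58, P[4] = FB, P[5] = 1E

P[1]: S = E(K, 69) = AD; C2 ⊕ AD = 6F.
P[2]: S = E(K, AD) = F1; D1 ⊕ F1 = 20.
P[3]: S = E(K, F1) = 35; 6D ⊕ 35 = 58.
P[4]: S = E(K, 35) = 79; 82 ⊕ 79 = FB.
P[5]: S = E(K, 79) = BD; A3 ⊕ BD = 1E.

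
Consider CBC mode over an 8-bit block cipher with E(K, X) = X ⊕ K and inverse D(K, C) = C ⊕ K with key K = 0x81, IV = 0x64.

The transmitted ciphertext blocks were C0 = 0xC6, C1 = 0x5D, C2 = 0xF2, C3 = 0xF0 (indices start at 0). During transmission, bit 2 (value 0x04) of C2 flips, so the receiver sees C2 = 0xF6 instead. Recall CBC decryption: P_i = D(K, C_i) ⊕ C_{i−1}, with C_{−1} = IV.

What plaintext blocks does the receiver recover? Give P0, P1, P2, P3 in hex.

P0 = 0x23, P1 = 0x1A, P2 = 0x2A, P3 = 0x87

Only C2 changed, to 0xF6. In CBC, a change in C_i garbles P_i and flips the same bit in P_{i+1}. Decrypting the received ciphertext:
P0: D(K, 0xC6) = 0x47; 0x47 ⊕ 0x64 = 0x23.
P1: D(K, 0x5D) = 0xDC; 0xDC ⊕ 0xC6 = 0x1A.
P2: D(K, 0xF6) = 0x77; 0x77 ⊕ 0x5D = 0x2A.
P3: D(K, 0xF0) = 0x71; 0x71 ⊕ 0xF6 = 0x87.
Blocks that differ from the original plaintext: P2, P3.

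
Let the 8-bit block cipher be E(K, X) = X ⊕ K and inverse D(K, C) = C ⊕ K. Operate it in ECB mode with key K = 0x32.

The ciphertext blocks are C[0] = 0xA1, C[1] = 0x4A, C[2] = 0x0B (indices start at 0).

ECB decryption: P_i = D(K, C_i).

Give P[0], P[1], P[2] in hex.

P[0]: D(K, 0xA1) = 0x93.
P[1]: D(K, 0x4A) = 0x78.
P[2]: D(K, 0x0B) = 0x39.

P[0] = 0x93, P[1] = 0x78, P[2] = 0x39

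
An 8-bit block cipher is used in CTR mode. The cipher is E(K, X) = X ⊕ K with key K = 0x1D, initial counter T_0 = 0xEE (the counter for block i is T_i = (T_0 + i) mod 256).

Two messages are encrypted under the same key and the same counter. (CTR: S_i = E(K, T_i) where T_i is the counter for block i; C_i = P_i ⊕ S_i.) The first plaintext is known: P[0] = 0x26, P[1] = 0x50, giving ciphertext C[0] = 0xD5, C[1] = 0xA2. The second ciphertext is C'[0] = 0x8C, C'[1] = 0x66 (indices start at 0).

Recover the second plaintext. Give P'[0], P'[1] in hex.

P'[0] = 0x7F, P'[1] = 0x94

In CTR with a reused counter, both messages share the same keystream S_i, so C_i ⊕ C'_i = P_i ⊕ P'_i and thus P'_i = P_i ⊕ C_i ⊕ C'_i.
P'[0]: 0x26 ⊕ 0xD5 ⊕ 0x8C = 0x7F.
P'[1]: 0x50 ⊕ 0xA2 ⊕ 0x66 = 0x94.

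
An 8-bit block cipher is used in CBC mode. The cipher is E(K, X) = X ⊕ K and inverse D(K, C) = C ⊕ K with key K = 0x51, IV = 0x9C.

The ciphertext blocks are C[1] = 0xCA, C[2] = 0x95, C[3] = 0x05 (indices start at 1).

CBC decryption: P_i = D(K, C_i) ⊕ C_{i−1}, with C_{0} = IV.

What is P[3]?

P[3] = 0xC1

P[3]: D(K, 0x05) = 0x54; 0x54 ⊕ 0x95 = 0xC1.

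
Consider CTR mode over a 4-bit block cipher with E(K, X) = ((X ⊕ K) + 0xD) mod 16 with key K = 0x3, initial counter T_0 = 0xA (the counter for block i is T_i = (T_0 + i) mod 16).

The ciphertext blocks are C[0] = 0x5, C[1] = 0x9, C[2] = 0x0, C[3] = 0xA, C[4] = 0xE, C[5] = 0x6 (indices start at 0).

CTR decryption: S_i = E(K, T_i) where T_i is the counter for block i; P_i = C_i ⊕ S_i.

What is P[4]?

P[4]: T = 0xE, S = E(K, T) = 0xA; 0xE ⊕ 0xA = 0x4.

P[4] = 0x4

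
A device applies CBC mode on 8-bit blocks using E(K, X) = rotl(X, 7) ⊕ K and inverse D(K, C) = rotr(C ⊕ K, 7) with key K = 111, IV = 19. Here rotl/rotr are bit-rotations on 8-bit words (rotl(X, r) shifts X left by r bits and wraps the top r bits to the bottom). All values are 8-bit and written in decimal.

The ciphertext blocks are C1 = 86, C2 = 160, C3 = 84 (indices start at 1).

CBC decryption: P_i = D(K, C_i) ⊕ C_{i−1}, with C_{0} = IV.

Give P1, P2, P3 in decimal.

P1: D(K, 86) = 114; 114 ⊕ 19 = 97.
P2: D(K, 160) = 159; 159 ⊕ 86 = 201.
P3: D(K, 84) = 118; 118 ⊕ 160 = 214.

P1 = 97, P2 = 201, P3 = 214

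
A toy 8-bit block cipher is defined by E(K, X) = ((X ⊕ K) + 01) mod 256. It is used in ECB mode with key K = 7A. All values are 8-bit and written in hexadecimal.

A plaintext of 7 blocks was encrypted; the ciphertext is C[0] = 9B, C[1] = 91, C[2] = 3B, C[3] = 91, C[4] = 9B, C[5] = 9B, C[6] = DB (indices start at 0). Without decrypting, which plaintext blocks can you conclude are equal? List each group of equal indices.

P[0] = P[4] = P[5]; P[1] = P[3]

ECB encrypts each block independently with the same key, so equal ciphertext blocks imply equal plaintext blocks.
C[0] = C[4] = C[5] = 9B, so P[0] = P[4] = P[5].
C[1] = C[3] = 91, so P[1] = P[3].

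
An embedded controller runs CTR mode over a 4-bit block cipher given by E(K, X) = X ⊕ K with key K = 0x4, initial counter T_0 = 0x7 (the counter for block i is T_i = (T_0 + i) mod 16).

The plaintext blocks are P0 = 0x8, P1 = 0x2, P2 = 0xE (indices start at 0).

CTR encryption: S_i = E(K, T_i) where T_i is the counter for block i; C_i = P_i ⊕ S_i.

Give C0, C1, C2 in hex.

C0 = 0xB, C1 = 0xE, C2 = 0x3

C0: T = 0x7, S = E(K, T) = 0x3; 0x8 ⊕ 0x3 = 0xB.
C1: T = 0x8, S = E(K, T) = 0xC; 0x2 ⊕ 0xC = 0xE.
C2: T = 0x9, S = E(K, T) = 0xD; 0xE ⊕ 0xD = 0x3.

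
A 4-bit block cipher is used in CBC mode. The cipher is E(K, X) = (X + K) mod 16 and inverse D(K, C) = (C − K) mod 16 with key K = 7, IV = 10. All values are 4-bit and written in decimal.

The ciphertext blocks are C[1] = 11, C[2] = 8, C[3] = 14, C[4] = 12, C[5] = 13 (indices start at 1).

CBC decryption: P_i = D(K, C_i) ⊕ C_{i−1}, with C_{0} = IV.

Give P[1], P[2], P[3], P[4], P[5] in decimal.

P[1] = 14, P[2] = 10, P[3] = 15, P[4] = 11, P[5] = 10

P[1]: D(K, 11) = 4; 4 ⊕ 10 = 14.
P[2]: D(K, 8) = 1; 1 ⊕ 11 = 10.
P[3]: D(K, 14) = 7; 7 ⊕ 8 = 15.
P[4]: D(K, 12) = 5; 5 ⊕ 14 = 11.
P[5]: D(K, 13) = 6; 6 ⊕ 12 = 10.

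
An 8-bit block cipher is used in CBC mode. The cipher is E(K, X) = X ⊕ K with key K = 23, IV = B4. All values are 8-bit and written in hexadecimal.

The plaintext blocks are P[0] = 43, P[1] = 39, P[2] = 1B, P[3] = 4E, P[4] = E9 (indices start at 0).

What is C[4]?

CBC encryption: C_i = E(K, P_i ⊕ C_{i−1}), with C_{−1} = IV.
C[0]: P[0] ⊕ B4 = F7; E(K, F7) = D4.
C[1]: P[1] ⊕ D4 = ED; E(K, ED) = CE.
C[2]: P[2] ⊕ CE = D5; E(K, D5) = F6.
C[3]: P[3] ⊕ F6 = B8; E(K, B8) = 9B.
C[4]: P[4] ⊕ 9B = 72; E(K, 72) = 51.

C[4] = 51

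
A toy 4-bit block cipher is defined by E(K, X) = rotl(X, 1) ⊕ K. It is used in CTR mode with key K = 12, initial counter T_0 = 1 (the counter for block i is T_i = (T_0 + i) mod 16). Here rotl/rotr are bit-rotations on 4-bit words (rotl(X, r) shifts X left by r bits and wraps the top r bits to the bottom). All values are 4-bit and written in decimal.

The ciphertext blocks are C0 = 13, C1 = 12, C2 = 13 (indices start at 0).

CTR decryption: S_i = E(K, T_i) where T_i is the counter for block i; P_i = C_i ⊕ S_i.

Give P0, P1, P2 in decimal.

P0: T = 1, S = E(K, T) = 14; 13 ⊕ 14 = 3.
P1: T = 2, S = E(K, T) = 8; 12 ⊕ 8 = 4.
P2: T = 3, S = E(K, T) = 10; 13 ⊕ 10 = 7.

P0 = 3, P1 = 4, P2 = 7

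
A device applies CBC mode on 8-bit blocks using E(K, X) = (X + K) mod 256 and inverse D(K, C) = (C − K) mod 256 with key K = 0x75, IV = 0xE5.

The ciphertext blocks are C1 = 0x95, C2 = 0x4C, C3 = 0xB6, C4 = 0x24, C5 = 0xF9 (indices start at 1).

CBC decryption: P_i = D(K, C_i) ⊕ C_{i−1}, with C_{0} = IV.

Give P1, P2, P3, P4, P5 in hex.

P1 = 0xC5, P2 = 0x42, P3 = 0x0D, P4 = 0x19, P5 = 0xA0

P1: D(K, 0x95) = 0x20; 0x20 ⊕ 0xE5 = 0xC5.
P2: D(K, 0x4C) = 0xD7; 0xD7 ⊕ 0x95 = 0x42.
P3: D(K, 0xB6) = 0x41; 0x41 ⊕ 0x4C = 0x0D.
P4: D(K, 0x24) = 0xAF; 0xAF ⊕ 0xB6 = 0x19.
P5: D(K, 0xF9) = 0x84; 0x84 ⊕ 0x24 = 0xA0.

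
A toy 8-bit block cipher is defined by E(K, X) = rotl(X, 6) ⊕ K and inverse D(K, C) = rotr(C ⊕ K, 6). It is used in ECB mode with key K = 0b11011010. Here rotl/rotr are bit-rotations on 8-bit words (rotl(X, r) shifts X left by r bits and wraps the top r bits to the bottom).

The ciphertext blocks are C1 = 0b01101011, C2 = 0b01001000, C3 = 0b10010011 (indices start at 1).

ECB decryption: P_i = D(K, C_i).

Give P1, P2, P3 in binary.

P1 = 0b11000110, P2 = 0b01001010, P3 = 0b00100101

P1: D(K, 0b01101011) = 0b11000110.
P2: D(K, 0b01001000) = 0b01001010.
P3: D(K, 0b10010011) = 0b00100101.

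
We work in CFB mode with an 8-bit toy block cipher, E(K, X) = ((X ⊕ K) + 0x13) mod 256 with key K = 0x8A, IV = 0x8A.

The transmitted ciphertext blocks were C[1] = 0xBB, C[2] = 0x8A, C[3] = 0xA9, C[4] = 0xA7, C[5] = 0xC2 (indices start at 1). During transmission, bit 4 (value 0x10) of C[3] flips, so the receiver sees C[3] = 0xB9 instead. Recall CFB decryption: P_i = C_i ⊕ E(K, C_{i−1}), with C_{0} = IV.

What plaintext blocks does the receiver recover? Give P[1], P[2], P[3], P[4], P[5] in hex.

Only C[3] changed, to 0xB9. In CFB, a change in C_i flips the same bit in P_i and garbles P_{i+1}. Decrypting the received ciphertext:
P[1]: E(K, 0x8A) = 0x13; 0xBB ⊕ 0x13 = 0xA8.
P[2]: E(K, 0xBB) = 0x44; 0x8A ⊕ 0x44 = 0xCE.
P[3]: E(K, 0x8A) = 0x13; 0xB9 ⊕ 0x13 = 0xAA.
P[4]: E(K, 0xB9) = 0x46; 0xA7 ⊕ 0x46 = 0xE1.
P[5]: E(K, 0xA7) = 0x40; 0xC2 ⊕ 0x40 = 0x82.
Blocks that differ from the original plaintext: P[3], P[4].

P[1] = 0xA8, P[2] = 0xCE, P[3] = 0xAA, P[4] = 0xE1, P[5] = 0x82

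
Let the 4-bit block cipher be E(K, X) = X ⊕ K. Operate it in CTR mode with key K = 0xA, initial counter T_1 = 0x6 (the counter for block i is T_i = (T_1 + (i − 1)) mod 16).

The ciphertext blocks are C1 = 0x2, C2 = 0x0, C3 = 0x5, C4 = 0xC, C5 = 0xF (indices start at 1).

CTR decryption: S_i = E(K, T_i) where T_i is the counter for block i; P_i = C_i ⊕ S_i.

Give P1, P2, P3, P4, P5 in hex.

P1 = 0xE, P2 = 0xD, P3 = 0x7, P4 = 0xF, P5 = 0xF

P1: T = 0x6, S = E(K, T) = 0xC; 0x2 ⊕ 0xC = 0xE.
P2: T = 0x7, S = E(K, T) = 0xD; 0x0 ⊕ 0xD = 0xD.
P3: T = 0x8, S = E(K, T) = 0x2; 0x5 ⊕ 0x2 = 0x7.
P4: T = 0x9, S = E(K, T) = 0x3; 0xC ⊕ 0x3 = 0xF.
P5: T = 0xA, S = E(K, T) = 0x0; 0xF ⊕ 0x0 = 0xF.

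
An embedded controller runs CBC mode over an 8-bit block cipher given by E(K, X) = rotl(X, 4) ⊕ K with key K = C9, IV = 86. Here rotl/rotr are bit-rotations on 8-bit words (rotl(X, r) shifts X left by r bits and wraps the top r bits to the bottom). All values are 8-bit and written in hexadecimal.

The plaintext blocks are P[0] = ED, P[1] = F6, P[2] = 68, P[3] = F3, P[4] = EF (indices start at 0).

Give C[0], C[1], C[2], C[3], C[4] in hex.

CBC encryption: C_i = E(K, P_i ⊕ C_{i−1}), with C_{−1} = IV.
C[0]: P[0] ⊕ 86 = 6B; E(K, 6B) = 7F.
C[1]: P[1] ⊕ 7F = 89; E(K, 89) = 51.
C[2]: P[2] ⊕ 51 = 39; E(K, 39) = 5A.
C[3]: P[3] ⊕ 5A = A9; E(K, A9) = 53.
C[4]: P[4] ⊕ 53 = BC; E(K, BC) = 02.

C[0] = 7F, C[1] = 51, C[2] = 5A, C[3] = 53, C[4] = 02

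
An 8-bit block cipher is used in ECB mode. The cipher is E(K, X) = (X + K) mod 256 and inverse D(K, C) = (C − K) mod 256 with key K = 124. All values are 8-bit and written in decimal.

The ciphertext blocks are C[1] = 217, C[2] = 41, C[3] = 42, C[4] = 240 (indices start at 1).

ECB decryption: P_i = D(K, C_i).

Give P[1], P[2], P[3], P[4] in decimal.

P[1]: D(K, 217) = 93.
P[2]: D(K, 41) = 173.
P[3]: D(K, 42) = 174.
P[4]: D(K, 240) = 116.

P[1] = 93, P[2] = 173, P[3] = 174, P[4] = 116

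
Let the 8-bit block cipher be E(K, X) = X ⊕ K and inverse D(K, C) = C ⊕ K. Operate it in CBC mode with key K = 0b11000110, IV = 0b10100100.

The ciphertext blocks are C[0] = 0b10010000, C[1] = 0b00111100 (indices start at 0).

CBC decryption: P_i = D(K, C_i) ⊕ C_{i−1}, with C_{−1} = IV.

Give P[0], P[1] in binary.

P[0]: D(K, 0b10010000) = 0b01010110; 0b01010110 ⊕ 0b10100100 = 0b11110010.
P[1]: D(K, 0b00111100) = 0b11111010; 0b11111010 ⊕ 0b10010000 = 0b01101010.

P[0] = 0b11110010, P[1] = 0b01101010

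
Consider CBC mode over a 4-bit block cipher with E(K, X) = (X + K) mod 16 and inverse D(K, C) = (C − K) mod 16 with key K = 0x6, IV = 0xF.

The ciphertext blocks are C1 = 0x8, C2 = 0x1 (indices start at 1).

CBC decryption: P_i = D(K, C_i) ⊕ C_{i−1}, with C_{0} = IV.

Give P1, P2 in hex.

P1: D(K, 0x8) = 0x2; 0x2 ⊕ 0xF = 0xD.
P2: D(K, 0x1) = 0xB; 0xB ⊕ 0x8 = 0x3.

P1 = 0xD, P2 = 0x3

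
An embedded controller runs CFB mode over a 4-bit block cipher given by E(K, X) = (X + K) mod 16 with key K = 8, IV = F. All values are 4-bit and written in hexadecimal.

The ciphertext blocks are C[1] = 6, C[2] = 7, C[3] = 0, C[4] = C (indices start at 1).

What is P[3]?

P[3] = F

CFB decryption: P_i = C_i ⊕ E(K, C_{i−1}), with C_{0} = IV.
P[3]: E(K, 7) = F; 0 ⊕ F = F.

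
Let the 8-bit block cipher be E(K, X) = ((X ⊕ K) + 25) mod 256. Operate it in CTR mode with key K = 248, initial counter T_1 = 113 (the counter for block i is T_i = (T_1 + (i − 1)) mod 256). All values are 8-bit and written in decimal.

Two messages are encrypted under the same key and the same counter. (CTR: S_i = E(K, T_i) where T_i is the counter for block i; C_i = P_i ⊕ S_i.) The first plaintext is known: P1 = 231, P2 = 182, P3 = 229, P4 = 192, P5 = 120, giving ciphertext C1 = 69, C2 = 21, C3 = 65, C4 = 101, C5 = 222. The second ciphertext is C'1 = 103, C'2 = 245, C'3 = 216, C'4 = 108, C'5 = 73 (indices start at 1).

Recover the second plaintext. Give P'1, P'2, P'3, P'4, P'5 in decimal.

P'1 = 197, P'2 = 86, P'3 = 124, P'4 = 201, P'5 = 239

In CTR with a reused counter, both messages share the same keystream S_i, so C_i ⊕ C'_i = P_i ⊕ P'_i and thus P'_i = P_i ⊕ C_i ⊕ C'_i.
P'1: 231 ⊕ 69 ⊕ 103 = 197.
P'2: 182 ⊕ 21 ⊕ 245 = 86.
P'3: 229 ⊕ 65 ⊕ 216 = 124.
P'4: 192 ⊕ 101 ⊕ 108 = 201.
P'5: 120 ⊕ 222 ⊕ 73 = 239.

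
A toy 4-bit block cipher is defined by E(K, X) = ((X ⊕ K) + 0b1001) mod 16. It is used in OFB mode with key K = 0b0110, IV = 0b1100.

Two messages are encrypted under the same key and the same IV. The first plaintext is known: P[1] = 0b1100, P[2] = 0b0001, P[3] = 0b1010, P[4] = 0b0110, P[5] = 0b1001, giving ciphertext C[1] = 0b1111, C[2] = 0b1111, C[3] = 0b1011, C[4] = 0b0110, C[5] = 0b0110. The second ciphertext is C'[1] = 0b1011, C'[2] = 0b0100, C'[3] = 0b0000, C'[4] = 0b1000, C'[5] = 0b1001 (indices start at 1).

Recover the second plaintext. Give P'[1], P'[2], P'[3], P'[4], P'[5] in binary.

P'[1] = 0b1000, P'[2] = 0b1010, P'[3] = 0b0001, P'[4] = 0b1000, P'[5] = 0b0110

In OFB with a reused IV, both messages share the same keystream S_i, so C_i ⊕ C'_i = P_i ⊕ P'_i and thus P'_i = P_i ⊕ C_i ⊕ C'_i.
P'[1]: 0b1100 ⊕ 0b1111 ⊕ 0b1011 = 0b1000.
P'[2]: 0b0001 ⊕ 0b1111 ⊕ 0b0100 = 0b1010.
P'[3]: 0b1010 ⊕ 0b1011 ⊕ 0b0000 = 0b0001.
P'[4]: 0b0110 ⊕ 0b0110 ⊕ 0b1000 = 0b1000.
P'[5]: 0b1001 ⊕ 0b0110 ⊕ 0b1001 = 0b0110.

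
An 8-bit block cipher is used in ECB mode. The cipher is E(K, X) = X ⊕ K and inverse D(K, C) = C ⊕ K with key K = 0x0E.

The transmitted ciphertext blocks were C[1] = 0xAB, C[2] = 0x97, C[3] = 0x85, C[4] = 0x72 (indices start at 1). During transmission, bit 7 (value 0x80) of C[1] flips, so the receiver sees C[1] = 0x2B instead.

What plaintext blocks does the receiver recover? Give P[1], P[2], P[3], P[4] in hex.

P[1] = 0x25, P[2] = 0x99, P[3] = 0x8B, P[4] = 0x7C

ECB decryption: P_i = D(K, C_i).
Only C[1] changed, to 0x2B. In ECB, a change in C_i affects only P_i. Decrypting the received ciphertext:
P[1]: D(K, 0x2B) = 0x25.
P[2]: D(K, 0x97) = 0x99.
P[3]: D(K, 0x85) = 0x8B.
P[4]: D(K, 0x72) = 0x7C.
Blocks that differ from the original plaintext: P[1].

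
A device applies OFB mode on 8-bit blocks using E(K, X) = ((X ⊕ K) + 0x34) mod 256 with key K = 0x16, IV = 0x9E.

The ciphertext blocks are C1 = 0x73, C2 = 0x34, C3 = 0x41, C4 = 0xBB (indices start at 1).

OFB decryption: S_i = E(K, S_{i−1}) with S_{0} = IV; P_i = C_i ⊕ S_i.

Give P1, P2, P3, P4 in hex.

P1 = 0xCF, P2 = 0xEA, P3 = 0xBD, P4 = 0xA5

P1: S = E(K, 0x9E) = 0xBC; 0x73 ⊕ 0xBC = 0xCF.
P2: S = E(K, 0xBC) = 0xDE; 0x34 ⊕ 0xDE = 0xEA.
P3: S = E(K, 0xDE) = 0xFC; 0x41 ⊕ 0xFC = 0xBD.
P4: S = E(K, 0xFC) = 0x1E; 0xBB ⊕ 0x1E = 0xA5.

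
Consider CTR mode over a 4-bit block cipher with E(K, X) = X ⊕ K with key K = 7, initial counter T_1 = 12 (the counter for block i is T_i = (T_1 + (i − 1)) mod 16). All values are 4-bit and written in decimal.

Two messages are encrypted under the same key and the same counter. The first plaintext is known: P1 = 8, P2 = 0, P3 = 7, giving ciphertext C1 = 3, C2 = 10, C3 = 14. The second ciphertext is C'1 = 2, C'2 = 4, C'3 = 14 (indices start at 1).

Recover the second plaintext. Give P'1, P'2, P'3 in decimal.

In CTR with a reused counter, both messages share the same keystream S_i, so C_i ⊕ C'_i = P_i ⊕ P'_i and thus P'_i = P_i ⊕ C_i ⊕ C'_i.
P'1: 8 ⊕ 3 ⊕ 2 = 9.
P'2: 0 ⊕ 10 ⊕ 4 = 14.
P'3: 7 ⊕ 14 ⊕ 14 = 7.

P'1 = 9, P'2 = 14, P'3 = 7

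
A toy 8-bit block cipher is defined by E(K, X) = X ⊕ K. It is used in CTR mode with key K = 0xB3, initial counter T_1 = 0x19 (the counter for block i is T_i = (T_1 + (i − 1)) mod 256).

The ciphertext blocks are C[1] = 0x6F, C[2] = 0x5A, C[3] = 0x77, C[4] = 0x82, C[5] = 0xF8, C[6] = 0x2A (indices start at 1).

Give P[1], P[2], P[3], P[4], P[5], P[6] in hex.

CTR decryption: S_i = E(K, T_i) where T_i is the counter for block i; P_i = C_i ⊕ S_i.
P[1]: T = 0x19, S = E(K, T) = 0xAA; 0x6F ⊕ 0xAA = 0xC5.
P[2]: T = 0x1A, S = E(K, T) = 0xA9; 0x5A ⊕ 0xA9 = 0xF3.
P[3]: T = 0x1B, S = E(K, T) = 0xA8; 0x77 ⊕ 0xA8 = 0xDF.
P[4]: T = 0x1C, S = E(K, T) = 0xAF; 0x82 ⊕ 0xAF = 0x2D.
P[5]: T = 0x1D, S = E(K, T) = 0xAE; 0xF8 ⊕ 0xAE = 0x56.
P[6]: T = 0x1E, S = E(K, T) = 0xAD; 0x2A ⊕ 0xAD = 0x87.

P[1] = 0xC5, P[2] = 0xF3, P[3] = 0xDF, P[4] = 0x2D, P[5] = 0x56, P[6] = 0x87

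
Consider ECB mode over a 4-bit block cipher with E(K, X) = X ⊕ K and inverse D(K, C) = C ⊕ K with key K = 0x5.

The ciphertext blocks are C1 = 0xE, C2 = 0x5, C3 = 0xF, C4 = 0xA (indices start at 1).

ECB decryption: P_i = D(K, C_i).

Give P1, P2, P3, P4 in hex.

P1 = 0xB, P2 = 0x0, P3 = 0xA, P4 = 0xF

P1: D(K, 0xE) = 0xB.
P2: D(K, 0x5) = 0x0.
P3: D(K, 0xF) = 0xA.
P4: D(K, 0xA) = 0xF.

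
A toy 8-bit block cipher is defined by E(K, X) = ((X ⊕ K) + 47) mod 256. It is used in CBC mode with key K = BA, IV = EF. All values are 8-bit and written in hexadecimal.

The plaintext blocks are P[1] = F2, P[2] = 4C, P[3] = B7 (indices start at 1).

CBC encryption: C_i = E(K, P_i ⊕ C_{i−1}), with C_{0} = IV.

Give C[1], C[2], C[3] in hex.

C[1] = EE, C[2] = 5F, C[3] = 99

C[1]: P[1] ⊕ EF = 1D; E(K, 1D) = EE.
C[2]: P[2] ⊕ EE = A2; E(K, A2) = 5F.
C[3]: P[3] ⊕ 5F = E8; E(K, E8) = 99.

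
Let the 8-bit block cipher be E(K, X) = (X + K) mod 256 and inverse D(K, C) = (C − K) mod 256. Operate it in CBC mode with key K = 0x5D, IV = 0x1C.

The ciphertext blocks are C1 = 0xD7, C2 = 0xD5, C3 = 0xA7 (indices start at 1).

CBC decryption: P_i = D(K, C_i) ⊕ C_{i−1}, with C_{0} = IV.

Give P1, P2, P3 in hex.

P1: D(K, 0xD7) = 0x7A; 0x7A ⊕ 0x1C = 0x66.
P2: D(K, 0xD5) = 0x78; 0x78 ⊕ 0xD7 = 0xAF.
P3: D(K, 0xA7) = 0x4A; 0x4A ⊕ 0xD5 = 0x9F.

P1 = 0x66, P2 = 0xAF, P3 = 0x9F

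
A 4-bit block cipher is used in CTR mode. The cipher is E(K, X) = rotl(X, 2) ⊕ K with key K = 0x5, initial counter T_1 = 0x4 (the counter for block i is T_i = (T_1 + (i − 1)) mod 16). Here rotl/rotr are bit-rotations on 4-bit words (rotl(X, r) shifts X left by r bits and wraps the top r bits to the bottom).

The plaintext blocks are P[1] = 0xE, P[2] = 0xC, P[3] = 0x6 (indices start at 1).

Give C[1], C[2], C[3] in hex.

C[1] = 0xA, C[2] = 0xC, C[3] = 0xA

CTR encryption: S_i = E(K, T_i) where T_i is the counter for block i; C_i = P_i ⊕ S_i.
C[1]: T = 0x4, S = E(K, T) = 0x4; 0xE ⊕ 0x4 = 0xA.
C[2]: T = 0x5, S = E(K, T) = 0x0; 0xC ⊕ 0x0 = 0xC.
C[3]: T = 0x6, S = E(K, T) = 0xC; 0x6 ⊕ 0xC = 0xA.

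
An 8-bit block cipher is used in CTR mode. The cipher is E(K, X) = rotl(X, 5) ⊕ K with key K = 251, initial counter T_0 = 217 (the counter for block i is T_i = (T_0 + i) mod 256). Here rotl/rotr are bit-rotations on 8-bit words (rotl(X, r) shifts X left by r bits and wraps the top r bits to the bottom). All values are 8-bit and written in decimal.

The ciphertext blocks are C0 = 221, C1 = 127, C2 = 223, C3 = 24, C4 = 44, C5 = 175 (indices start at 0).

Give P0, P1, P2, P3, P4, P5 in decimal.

P0 = 29, P1 = 223, P2 = 95, P3 = 120, P4 = 108, P5 = 143

CTR decryption: S_i = E(K, T_i) where T_i is the counter for block i; P_i = C_i ⊕ S_i.
P0: T = 217, S = E(K, T) = 192; 221 ⊕ 192 = 29.
P1: T = 218, S = E(K, T) = 160; 127 ⊕ 160 = 223.
P2: T = 219, S = E(K, T) = 128; 223 ⊕ 128 = 95.
P3: T = 220, S = E(K, T) = 96; 24 ⊕ 96 = 120.
P4: T = 221, S = E(K, T) = 64; 44 ⊕ 64 = 108.
P5: T = 222, S = E(K, T) = 32; 175 ⊕ 32 = 143.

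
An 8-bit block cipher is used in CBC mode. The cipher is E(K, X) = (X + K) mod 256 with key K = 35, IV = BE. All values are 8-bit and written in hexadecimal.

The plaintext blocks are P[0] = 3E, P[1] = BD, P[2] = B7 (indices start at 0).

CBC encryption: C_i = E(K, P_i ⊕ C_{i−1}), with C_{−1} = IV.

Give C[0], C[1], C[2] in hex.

C[0]: P[0] ⊕ BE = 80; E(K, 80) = B5.
C[1]: P[1] ⊕ B5 = 08; E(K, 08) = 3D.
C[2]: P[2] ⊕ 3D = 8A; E(K, 8A) = BF.

C[0] = B5, C[1] = 3D, C[2] = BF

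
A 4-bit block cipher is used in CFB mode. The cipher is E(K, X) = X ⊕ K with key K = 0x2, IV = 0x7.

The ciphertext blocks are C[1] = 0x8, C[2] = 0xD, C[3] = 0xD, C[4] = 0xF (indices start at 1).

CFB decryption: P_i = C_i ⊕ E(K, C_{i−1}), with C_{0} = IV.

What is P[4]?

P[4] = 0x0

P[4]: E(K, 0xD) = 0xF; 0xF ⊕ 0xF = 0x0.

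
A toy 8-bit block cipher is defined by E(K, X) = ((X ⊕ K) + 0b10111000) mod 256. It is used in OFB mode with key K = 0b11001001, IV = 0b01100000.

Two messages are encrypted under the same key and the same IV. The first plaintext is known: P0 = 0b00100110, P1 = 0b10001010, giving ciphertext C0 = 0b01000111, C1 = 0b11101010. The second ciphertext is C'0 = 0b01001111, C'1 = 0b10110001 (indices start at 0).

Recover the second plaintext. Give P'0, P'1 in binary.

In OFB with a reused IV, both messages share the same keystream S_i, so C_i ⊕ C'_i = P_i ⊕ P'_i and thus P'_i = P_i ⊕ C_i ⊕ C'_i.
P'0: 0b00100110 ⊕ 0b01000111 ⊕ 0b01001111 = 0b00101110.
P'1: 0b10001010 ⊕ 0b11101010 ⊕ 0b10110001 = 0b11010001.

P'0 = 0b00101110, P'1 = 0b11010001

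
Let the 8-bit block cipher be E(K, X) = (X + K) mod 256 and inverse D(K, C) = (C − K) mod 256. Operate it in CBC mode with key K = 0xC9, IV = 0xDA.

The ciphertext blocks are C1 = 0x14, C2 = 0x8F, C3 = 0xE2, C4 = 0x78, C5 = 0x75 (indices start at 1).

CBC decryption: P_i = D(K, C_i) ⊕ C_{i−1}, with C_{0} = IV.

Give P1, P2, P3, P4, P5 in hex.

P1: D(K, 0x14) = 0x4B; 0x4B ⊕ 0xDA = 0x91.
P2: D(K, 0x8F) = 0xC6; 0xC6 ⊕ 0x14 = 0xD2.
P3: D(K, 0xE2) = 0x19; 0x19 ⊕ 0x8F = 0x96.
P4: D(K, 0x78) = 0xAF; 0xAF ⊕ 0xE2 = 0x4D.
P5: D(K, 0x75) = 0xAC; 0xAC ⊕ 0x78 = 0xD4.

P1 = 0x91, P2 = 0xD2, P3 = 0x96, P4 = 0x4D, P5 = 0xD4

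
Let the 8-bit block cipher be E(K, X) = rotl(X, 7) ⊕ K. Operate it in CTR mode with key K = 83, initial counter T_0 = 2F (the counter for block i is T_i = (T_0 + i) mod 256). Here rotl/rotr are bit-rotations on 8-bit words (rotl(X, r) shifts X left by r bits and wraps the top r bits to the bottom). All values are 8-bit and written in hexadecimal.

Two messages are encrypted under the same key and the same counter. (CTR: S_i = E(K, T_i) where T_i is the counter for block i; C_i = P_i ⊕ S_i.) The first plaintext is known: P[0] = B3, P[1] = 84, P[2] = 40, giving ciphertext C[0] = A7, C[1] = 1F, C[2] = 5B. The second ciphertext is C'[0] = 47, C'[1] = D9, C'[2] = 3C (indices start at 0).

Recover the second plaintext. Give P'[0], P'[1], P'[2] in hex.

P'[0] = 53, P'[1] = 42, P'[2] = 27

In CTR with a reused counter, both messages share the same keystream S_i, so C_i ⊕ C'_i = P_i ⊕ P'_i and thus P'_i = P_i ⊕ C_i ⊕ C'_i.
P'[0]: B3 ⊕ A7 ⊕ 47 = 53.
P'[1]: 84 ⊕ 1F ⊕ D9 = 42.
P'[2]: 40 ⊕ 5B ⊕ 3C = 27.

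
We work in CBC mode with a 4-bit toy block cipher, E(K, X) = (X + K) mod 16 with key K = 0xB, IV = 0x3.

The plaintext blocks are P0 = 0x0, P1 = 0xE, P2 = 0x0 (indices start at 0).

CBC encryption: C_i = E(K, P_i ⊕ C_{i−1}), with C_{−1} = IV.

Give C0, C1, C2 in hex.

C0 = 0xE, C1 = 0xB, C2 = 0x6

C0: P0 ⊕ 0x3 = 0x3; E(K, 0x3) = 0xE.
C1: P1 ⊕ 0xE = 0x0; E(K, 0x0) = 0xB.
C2: P2 ⊕ 0xB = 0xB; E(K, 0xB) = 0x6.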